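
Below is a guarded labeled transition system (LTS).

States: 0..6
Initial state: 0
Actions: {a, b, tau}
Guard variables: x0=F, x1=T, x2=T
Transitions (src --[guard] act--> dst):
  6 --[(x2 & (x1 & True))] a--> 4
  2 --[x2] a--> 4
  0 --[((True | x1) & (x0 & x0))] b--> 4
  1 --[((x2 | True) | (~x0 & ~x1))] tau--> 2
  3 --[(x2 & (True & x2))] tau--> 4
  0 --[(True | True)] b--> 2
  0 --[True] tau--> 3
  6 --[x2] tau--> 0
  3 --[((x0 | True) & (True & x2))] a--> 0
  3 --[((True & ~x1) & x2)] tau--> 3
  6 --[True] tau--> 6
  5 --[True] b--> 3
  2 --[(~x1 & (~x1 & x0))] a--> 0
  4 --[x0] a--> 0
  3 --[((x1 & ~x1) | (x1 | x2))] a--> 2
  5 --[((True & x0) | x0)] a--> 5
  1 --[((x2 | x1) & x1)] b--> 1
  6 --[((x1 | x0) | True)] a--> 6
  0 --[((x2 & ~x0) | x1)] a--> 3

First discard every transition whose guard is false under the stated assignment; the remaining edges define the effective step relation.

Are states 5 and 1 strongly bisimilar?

Answer: NOT BISIMILAR

Trace:
Bisimulation quotient by refinement:
  P[0] = {{0,1,2,3,4,5,6}}
  P[1] = {{0},{1},{2},{3,6},{4},{5}}
  P[2] = {{0},{1},{2},{3},{4},{5},{6}}
7 equivalence class(es) (converged in 3)
5∈{5}, 1∈{1}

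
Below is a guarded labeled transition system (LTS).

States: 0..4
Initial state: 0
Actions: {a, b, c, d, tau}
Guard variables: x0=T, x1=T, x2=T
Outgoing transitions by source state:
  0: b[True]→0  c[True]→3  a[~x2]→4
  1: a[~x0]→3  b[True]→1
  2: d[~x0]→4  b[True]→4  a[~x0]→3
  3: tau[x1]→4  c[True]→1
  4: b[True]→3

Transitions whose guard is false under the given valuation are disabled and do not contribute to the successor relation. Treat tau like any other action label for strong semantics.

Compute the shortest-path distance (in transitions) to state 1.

Layered search for 1:
  Layer 0: {0}
  Layer 1: {3}
  Layer 2: {1,4}
1 enters at depth 2; path c·c

Answer: 2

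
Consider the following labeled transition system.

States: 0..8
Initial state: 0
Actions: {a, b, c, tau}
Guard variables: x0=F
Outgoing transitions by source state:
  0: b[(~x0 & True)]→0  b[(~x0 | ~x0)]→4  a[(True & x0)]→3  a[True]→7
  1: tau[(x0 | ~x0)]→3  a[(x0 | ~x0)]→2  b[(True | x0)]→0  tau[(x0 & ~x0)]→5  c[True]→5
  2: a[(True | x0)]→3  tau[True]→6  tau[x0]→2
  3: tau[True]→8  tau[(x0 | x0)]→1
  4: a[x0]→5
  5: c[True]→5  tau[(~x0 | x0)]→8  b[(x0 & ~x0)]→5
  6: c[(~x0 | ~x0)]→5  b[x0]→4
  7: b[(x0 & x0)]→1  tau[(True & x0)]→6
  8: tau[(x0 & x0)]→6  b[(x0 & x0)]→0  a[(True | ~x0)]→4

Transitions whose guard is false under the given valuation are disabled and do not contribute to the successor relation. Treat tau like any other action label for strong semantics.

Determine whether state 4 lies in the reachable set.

Answer: REACHABLE

Working:
14 transition(s) survive guard evaluation.
depth 0: {0}
depth 1: {4,7}  total {0,4,7}
R = {0,4,7}
trace reaching 4: b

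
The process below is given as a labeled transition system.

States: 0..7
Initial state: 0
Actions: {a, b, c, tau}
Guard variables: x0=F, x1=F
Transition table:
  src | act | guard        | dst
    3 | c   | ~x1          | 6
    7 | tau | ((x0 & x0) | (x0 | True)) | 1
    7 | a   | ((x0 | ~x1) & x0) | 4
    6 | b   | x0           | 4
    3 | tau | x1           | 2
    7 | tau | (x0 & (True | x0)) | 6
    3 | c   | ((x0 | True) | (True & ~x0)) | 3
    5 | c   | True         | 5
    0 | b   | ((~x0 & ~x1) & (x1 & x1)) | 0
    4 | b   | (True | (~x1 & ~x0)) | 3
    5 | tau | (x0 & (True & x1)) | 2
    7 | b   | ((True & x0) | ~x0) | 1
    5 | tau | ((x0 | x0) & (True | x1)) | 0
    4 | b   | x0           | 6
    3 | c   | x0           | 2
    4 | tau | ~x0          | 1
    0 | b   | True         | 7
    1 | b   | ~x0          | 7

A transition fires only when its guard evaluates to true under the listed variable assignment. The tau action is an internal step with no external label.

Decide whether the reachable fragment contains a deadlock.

R = {0,1,7}
  0: b→7  [1 out]
  1: b→7  [1 out]
  7: b→1  tau→1  [2 out]

Answer: DEADLOCK-FREE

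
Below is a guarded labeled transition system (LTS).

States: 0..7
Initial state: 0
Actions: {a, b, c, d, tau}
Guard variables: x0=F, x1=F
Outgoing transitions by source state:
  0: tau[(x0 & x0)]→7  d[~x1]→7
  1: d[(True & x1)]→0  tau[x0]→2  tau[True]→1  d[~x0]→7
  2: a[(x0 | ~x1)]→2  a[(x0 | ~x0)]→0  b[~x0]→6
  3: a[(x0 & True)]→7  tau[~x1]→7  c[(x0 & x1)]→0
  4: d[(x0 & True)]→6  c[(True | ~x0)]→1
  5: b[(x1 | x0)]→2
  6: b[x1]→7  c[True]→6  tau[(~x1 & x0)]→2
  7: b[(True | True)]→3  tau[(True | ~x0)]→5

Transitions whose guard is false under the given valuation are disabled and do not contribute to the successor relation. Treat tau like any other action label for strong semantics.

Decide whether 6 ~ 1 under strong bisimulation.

Answer: NOT BISIMILAR

Analysis:
Bisimulation quotient by refinement:
  P[0] = {{0,1,2,3,4,5,6,7}}
  P[1] = {{0},{1},{2},{3},{4,6},{5},{7}}
  P[2] = {{0},{1},{2},{3},{4},{5},{6},{7}}
stable after 3 split(s): 8 block(s)
6∈{6}, 1∈{1}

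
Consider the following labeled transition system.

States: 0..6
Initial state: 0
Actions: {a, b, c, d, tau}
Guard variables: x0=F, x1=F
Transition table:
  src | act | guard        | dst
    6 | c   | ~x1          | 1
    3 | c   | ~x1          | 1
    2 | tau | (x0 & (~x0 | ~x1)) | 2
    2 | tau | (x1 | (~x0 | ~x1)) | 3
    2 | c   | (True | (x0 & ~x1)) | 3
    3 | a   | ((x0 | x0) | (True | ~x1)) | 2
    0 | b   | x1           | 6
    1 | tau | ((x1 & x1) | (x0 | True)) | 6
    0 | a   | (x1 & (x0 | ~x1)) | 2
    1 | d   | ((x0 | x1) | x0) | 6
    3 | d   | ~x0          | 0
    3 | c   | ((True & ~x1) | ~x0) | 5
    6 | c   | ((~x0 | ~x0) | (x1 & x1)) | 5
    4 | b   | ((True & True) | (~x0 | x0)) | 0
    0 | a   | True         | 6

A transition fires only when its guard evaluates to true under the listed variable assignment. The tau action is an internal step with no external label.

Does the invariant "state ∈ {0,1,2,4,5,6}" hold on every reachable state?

Answer: INVARIANT HOLDS

Trace:
Safe = {0,1,2,4,5,6}
Reach set: {0,1,5,6}
  0: ✓
  1: ✓
  5: ✓
  6: ✓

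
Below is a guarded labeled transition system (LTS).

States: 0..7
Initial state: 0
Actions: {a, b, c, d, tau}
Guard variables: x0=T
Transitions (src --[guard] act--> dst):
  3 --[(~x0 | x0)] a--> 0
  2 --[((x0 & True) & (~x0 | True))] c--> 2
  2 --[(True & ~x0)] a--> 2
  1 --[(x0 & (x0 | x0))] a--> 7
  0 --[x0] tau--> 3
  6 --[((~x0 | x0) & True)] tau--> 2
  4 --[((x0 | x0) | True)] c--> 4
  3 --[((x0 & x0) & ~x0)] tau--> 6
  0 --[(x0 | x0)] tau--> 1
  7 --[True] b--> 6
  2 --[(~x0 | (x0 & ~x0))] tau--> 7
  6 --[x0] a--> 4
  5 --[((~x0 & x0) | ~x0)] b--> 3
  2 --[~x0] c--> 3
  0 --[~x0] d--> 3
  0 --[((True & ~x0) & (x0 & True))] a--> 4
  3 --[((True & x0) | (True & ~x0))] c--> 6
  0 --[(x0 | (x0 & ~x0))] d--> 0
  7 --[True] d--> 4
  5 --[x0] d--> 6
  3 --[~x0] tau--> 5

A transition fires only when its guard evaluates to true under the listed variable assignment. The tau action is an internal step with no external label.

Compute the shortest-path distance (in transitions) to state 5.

Layered search for 5:
  L0 = {0}
  L1 = {1,3}
  L2 = {6,7}
  L3 = {2,4}
5 never appears.

Answer: UNREACHABLE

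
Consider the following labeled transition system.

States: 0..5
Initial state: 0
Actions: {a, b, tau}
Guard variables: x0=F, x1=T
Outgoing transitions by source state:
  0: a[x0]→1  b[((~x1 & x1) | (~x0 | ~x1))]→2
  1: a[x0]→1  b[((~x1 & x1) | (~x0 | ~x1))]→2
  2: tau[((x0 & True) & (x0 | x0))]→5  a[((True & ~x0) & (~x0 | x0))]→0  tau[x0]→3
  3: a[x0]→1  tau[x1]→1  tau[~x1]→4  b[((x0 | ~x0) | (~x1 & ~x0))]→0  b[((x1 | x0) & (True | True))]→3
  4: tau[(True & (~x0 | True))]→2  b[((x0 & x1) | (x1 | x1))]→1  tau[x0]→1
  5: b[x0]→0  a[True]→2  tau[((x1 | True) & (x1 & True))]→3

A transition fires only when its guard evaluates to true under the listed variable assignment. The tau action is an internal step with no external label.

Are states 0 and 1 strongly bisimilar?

Bisimulation quotient by refinement:
  round 0: {{0,1,2,3,4,5}}
  round 1: {{0,1},{2},{3,4},{5}}
  round 2: {{0,1},{2},{3},{4},{5}}
Fixed point at round 3; 5 class(es).
class of 0: {0,1}; class of 1: {0,1}

Answer: BISIMILAR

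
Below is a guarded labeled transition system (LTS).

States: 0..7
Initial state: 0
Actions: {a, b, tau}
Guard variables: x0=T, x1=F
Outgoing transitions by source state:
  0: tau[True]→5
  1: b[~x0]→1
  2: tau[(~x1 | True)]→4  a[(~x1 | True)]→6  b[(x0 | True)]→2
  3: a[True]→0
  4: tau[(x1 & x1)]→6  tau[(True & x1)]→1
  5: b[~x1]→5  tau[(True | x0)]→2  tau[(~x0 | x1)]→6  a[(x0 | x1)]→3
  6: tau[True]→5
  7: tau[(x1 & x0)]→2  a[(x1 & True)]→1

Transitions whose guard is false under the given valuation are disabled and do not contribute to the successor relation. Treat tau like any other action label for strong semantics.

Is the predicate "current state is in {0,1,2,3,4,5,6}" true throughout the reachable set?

Safe = {0,1,2,3,4,5,6}
R = {0,2,3,4,5,6}
  0: safe
  2: safe
  3: safe
  4: safe
  5: safe
  6: safe

Answer: INVARIANT HOLDS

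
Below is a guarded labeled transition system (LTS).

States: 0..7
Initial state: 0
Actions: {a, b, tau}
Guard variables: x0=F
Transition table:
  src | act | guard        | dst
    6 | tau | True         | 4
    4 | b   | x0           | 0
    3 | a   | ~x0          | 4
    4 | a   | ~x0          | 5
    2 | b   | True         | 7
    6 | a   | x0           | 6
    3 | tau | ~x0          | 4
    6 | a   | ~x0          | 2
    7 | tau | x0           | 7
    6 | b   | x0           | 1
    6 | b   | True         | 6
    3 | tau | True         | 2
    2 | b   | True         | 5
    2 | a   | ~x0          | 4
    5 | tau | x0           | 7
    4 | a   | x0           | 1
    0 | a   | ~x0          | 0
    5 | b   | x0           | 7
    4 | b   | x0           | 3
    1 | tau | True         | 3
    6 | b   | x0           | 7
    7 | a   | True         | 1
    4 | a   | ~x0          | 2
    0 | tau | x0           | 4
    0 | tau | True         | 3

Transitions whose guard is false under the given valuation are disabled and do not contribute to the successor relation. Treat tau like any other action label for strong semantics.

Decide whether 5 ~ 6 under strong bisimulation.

Bisimulation quotient by refinement:
  round 0: {{0,1,2,3,4,5,6,7}}
  round 1: {{0,3},{1},{2},{4,7},{5},{6}}
  round 2: {{0},{1},{2},{3},{4},{5},{6},{7}}
8 equivalence class(es) (converged in 3)
5∈{5}, 6∈{6}

Answer: NOT BISIMILAR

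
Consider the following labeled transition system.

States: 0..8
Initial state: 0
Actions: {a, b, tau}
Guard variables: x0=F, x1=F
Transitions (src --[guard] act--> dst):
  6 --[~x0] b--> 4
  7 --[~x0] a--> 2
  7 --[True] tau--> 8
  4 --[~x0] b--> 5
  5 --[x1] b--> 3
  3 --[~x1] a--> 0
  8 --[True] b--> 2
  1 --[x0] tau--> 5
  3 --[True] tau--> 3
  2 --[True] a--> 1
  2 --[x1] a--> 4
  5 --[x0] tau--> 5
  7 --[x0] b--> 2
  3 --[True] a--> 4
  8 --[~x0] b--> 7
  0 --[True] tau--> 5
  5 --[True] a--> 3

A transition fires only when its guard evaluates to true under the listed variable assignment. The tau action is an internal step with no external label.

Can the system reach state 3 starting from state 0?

12 transition(s) survive guard evaluation.
L0 = {0}
L1 = {5}  total {0,5}
L2 = {3}  total {0,3,5}
L3 = {4}  total {0,3,4,5}
Reach set: {0,3,4,5}
Path to 3: tau·a

Answer: REACHABLE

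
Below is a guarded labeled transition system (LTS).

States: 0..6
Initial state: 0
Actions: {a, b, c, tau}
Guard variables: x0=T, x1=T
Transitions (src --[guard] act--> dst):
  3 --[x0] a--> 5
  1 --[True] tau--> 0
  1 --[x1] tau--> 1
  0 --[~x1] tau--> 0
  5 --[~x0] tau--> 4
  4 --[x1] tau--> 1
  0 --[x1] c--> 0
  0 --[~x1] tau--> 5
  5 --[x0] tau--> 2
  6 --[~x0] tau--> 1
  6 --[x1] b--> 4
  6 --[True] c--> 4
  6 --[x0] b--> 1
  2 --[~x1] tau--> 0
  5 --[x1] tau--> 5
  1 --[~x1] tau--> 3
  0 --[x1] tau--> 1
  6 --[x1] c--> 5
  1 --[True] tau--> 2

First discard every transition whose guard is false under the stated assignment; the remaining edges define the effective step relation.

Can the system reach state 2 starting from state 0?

After dropping false guards: 13 live edges.
depth 0: {0}
depth 1: {1}  cumulative {0,1}
depth 2: {2}  cumulative {0,1,2}
R = {0,1,2}
witness 2: tau·tau

Answer: REACHABLE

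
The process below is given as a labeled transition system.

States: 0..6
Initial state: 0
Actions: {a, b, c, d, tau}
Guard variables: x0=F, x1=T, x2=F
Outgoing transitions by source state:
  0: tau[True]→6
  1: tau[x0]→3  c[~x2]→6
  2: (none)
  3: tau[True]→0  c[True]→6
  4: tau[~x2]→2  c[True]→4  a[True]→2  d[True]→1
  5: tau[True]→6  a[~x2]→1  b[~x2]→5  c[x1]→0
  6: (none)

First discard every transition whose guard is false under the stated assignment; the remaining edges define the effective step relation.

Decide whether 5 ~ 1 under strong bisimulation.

Compute ~ classes (split until stable):
  P[0] = {{0,1,2,3,4,5,6}}
  P[1] = {{0},{1},{2,6},{3},{4},{5}}
Fixed point at round 2; 6 class(es).
class of 5: {5}; class of 1: {1}

Answer: NOT BISIMILAR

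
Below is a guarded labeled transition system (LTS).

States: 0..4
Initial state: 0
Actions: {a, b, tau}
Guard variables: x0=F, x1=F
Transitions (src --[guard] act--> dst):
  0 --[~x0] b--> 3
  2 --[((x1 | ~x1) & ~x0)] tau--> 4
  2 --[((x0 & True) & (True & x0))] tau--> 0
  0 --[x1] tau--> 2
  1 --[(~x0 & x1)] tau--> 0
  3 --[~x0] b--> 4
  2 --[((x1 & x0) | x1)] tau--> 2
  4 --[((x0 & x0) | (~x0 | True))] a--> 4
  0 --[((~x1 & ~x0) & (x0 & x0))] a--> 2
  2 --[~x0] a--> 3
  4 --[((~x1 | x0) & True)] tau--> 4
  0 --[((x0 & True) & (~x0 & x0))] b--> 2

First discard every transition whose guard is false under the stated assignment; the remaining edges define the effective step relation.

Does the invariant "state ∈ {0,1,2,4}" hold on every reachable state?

Answer: INVARIANT VIOLATED at state 3

Trace:
Inv-set: {0,1,2,4}
R = {0,3,4}
  0: ✓
  3: outside
  4: ✓
counterexample path to 3: b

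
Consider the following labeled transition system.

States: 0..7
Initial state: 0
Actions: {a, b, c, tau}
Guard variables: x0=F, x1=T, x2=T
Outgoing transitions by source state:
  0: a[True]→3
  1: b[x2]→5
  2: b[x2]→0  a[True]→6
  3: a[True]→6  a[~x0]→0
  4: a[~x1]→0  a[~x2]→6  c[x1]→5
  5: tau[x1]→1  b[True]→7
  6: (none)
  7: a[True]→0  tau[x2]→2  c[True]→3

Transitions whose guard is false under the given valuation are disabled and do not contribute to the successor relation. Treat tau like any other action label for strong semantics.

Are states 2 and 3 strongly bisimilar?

Answer: NOT BISIMILAR

Trace:
Refine partition for ~:
  π0 = {{0,1,2,3,4,5,6,7}}
  π1 = {{0,3},{1},{2},{4},{5},{6},{7}}
  π2 = {{0},{1},{2},{3},{4},{5},{6},{7}}
8 equivalence class(es) (converged in 3)
class of 2: {2}; class of 3: {3}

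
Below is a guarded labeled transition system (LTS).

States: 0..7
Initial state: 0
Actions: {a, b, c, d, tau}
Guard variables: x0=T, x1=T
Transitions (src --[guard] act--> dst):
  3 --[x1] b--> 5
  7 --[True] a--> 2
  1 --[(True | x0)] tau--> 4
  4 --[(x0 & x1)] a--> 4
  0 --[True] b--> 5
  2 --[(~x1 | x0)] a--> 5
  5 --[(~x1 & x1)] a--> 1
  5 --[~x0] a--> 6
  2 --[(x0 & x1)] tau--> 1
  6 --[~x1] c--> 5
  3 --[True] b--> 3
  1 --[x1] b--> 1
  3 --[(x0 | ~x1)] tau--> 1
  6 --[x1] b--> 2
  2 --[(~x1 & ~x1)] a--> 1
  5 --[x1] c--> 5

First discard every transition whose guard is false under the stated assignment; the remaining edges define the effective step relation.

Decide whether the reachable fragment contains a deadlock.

Answer: DEADLOCK-FREE

Trace:
Reach set: {0,5}
  0: b→5  [1 out]
  5: c→5  [1 out]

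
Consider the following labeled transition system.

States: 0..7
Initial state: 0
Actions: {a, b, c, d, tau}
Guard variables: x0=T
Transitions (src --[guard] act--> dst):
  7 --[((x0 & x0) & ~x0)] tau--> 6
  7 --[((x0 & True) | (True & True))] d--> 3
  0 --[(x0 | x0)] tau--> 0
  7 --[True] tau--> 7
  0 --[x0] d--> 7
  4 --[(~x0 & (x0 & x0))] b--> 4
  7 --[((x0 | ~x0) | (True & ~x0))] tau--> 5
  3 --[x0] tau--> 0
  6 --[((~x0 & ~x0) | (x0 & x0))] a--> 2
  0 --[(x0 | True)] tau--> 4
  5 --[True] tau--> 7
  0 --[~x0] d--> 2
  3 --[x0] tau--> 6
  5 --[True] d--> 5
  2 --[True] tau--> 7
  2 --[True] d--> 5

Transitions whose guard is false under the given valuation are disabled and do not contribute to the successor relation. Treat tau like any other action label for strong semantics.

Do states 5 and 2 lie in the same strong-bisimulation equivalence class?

Answer: BISIMILAR

Working:
Bisimulation quotient by refinement:
  π0 = {{0,1,2,3,4,5,6,7}}
  π1 = {{0,2,5,7},{1,4},{3},{6}}
  π2 = {{0},{1,4},{2,5},{3},{6},{7}}
6 equivalence class(es) (converged in 3)
[5]={2,5}  [2]={2,5}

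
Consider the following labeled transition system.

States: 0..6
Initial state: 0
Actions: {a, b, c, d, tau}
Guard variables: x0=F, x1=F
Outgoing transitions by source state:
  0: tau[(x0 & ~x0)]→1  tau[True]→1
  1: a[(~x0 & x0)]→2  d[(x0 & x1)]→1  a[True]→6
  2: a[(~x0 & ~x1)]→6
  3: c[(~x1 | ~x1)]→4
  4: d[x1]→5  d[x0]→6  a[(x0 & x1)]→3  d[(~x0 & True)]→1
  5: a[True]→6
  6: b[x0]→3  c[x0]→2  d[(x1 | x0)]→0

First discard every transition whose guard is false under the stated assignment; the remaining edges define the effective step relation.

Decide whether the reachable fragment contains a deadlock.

R = {0,1,6}
  0: tau→1  [1 out]
  1: a→6  [1 out]
  6: ∅  [STUCK]
trace reaching 6: tau·a

Answer: DEADLOCK at state 6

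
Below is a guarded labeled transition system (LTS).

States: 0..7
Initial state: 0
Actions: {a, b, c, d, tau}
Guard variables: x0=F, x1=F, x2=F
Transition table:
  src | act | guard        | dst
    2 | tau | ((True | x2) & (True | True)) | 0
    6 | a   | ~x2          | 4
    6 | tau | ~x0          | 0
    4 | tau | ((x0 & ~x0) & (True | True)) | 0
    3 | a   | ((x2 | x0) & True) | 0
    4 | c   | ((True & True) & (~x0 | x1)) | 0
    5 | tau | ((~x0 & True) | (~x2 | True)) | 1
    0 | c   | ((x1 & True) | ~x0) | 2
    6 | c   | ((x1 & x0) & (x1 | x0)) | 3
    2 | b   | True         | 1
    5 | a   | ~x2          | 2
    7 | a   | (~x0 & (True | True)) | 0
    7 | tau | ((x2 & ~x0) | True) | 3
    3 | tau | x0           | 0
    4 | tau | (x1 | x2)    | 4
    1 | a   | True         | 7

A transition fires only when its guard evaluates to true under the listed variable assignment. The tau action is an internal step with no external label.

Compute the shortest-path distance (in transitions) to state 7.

BFS to 7:
  L0 = {0}
  L1 = {2}
  L2 = {1}
  L3 = {7}
first hit 7 at d=3 via c·b·a

Answer: 3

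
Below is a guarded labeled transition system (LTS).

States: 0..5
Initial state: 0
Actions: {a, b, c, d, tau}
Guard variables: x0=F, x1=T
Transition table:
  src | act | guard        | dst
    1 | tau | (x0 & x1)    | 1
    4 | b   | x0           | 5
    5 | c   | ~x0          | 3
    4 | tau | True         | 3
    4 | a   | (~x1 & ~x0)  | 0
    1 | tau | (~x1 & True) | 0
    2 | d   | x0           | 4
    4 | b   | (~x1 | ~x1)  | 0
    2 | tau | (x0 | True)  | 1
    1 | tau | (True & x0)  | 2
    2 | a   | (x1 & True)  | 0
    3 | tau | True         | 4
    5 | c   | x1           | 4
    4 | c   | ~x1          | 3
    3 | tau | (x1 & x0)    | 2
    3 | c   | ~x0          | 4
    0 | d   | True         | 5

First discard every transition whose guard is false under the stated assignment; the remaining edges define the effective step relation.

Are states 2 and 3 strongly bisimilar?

Bisimulation quotient by refinement:
  P[0] = {{0,1,2,3,4,5}}
  P[1] = {{0},{1},{2},{3},{4},{5}}
stable after 2 split(s): 6 block(s)
[2]={2}  [3]={3}

Answer: NOT BISIMILAR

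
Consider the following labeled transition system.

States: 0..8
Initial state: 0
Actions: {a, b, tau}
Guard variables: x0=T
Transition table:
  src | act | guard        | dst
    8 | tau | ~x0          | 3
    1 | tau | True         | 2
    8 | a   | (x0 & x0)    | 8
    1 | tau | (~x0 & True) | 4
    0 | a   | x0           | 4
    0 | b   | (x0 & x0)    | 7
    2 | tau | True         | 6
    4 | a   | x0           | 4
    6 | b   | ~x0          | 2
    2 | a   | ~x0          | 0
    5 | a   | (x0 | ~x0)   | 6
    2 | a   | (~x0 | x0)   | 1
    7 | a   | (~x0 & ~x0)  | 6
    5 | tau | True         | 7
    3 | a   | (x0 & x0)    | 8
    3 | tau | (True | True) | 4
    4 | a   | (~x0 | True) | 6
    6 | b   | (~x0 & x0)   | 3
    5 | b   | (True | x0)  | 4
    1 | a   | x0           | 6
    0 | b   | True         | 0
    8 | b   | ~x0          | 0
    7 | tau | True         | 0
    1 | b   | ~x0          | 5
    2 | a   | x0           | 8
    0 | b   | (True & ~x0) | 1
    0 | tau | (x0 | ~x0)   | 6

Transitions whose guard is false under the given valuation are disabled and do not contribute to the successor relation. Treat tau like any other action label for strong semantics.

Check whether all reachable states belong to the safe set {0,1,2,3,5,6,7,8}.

Allowed set {0,1,2,3,5,6,7,8}
R = {0,4,6,7}
  0: safe
  4: ✗ unsafe
  6: safe
  7: safe
witness against invariant: a → 4

Answer: INVARIANT VIOLATED at state 4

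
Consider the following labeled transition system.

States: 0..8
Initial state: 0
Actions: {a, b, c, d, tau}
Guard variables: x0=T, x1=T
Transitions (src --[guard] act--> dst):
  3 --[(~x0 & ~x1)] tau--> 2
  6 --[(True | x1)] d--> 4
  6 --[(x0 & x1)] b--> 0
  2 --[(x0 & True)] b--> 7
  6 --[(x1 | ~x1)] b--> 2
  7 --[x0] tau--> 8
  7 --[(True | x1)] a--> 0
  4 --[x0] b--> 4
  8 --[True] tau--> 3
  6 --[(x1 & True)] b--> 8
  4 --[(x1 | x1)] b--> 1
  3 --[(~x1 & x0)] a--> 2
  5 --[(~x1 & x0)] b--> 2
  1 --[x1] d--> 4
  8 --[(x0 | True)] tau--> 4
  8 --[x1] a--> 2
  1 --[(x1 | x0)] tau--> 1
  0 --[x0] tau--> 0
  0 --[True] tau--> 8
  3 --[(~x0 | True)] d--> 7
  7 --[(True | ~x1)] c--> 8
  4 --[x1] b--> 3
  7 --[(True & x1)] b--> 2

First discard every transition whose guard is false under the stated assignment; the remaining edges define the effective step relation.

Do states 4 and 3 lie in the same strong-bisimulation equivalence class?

Bisimulation quotient by refinement:
  round 0: {{0,1,2,3,4,5,6,7,8}}
  round 1: {{0},{1},{2,4},{3},{5},{6},{7},{8}}
  round 2: {{0},{1},{2},{3},{4},{5},{6},{7},{8}}
Fixed point at round 3; 9 class(es).
[4]={4}  [3]={3}

Answer: NOT BISIMILAR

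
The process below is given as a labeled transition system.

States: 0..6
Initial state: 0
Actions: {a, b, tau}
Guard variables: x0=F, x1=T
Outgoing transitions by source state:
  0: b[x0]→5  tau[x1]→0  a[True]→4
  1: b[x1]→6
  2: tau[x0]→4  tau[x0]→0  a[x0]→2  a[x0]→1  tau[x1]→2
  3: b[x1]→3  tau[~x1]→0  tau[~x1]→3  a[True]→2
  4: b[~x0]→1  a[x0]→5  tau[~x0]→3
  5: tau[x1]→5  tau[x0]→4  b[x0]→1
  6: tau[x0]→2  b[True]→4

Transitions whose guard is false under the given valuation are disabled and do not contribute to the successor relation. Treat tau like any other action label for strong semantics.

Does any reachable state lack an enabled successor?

Answer: DEADLOCK-FREE

Trace:
Reachable = {0,1,2,3,4,6}
  0: a→4  tau→0  [2 exit(s)]
  1: b→6  [1 exit(s)]
  2: tau→2  [1 exit(s)]
  3: a→2  b→3  [2 exit(s)]
  4: b→1  tau→3  [2 exit(s)]
  6: b→4  [1 exit(s)]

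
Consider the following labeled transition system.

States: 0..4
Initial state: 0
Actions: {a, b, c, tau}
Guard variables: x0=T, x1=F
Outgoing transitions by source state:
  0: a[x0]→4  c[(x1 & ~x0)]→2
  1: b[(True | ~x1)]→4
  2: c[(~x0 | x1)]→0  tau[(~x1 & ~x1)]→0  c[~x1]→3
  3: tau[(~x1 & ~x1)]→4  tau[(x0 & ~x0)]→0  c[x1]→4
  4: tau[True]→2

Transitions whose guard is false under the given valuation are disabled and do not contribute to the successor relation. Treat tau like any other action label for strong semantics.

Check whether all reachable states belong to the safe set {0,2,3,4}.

Answer: INVARIANT HOLDS

Working:
Inv-set: {0,2,3,4}
Reachable = {0,2,3,4}
  0: ok
  2: ok
  3: ok
  4: ok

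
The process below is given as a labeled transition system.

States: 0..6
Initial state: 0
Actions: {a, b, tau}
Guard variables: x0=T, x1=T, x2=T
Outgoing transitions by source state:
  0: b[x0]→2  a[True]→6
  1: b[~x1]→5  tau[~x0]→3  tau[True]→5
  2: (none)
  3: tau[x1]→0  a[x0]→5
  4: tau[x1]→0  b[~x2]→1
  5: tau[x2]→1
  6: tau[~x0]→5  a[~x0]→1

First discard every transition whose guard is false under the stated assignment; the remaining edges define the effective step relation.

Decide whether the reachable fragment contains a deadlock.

Answer: DEADLOCK at state 2

Trace:
Reach set: {0,2,6}
  0: a→6  b→2  [deg 2]
  2: ∅  [deadlock]
  6: ∅  [deadlock]
Path to 2: b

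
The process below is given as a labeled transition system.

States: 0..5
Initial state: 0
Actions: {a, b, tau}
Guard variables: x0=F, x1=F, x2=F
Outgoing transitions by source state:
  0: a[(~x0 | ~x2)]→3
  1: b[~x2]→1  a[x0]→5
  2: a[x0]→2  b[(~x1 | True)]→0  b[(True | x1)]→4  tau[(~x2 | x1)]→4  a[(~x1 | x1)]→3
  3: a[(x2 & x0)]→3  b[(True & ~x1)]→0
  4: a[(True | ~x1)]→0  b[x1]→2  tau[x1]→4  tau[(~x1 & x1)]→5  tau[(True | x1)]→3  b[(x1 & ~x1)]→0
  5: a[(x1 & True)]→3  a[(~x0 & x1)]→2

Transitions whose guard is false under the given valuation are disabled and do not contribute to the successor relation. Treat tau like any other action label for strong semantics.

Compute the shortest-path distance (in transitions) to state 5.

Answer: UNREACHABLE

Working:
BFS to 5:
  depth 0: {0}
  depth 1: {3}
5 never appears.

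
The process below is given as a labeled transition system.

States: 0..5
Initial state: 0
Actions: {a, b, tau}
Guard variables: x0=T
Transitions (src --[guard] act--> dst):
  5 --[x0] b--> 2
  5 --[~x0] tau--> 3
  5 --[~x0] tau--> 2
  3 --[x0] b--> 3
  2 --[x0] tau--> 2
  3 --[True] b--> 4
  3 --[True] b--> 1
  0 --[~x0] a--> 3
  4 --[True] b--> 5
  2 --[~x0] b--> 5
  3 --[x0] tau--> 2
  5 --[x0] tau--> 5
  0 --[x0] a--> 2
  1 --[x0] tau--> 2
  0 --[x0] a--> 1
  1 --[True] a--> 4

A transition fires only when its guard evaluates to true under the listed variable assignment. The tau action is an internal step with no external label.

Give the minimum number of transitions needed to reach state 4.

Answer: 2

Trace:
BFS to 4:
  L0 = {0}
  L1 = {1,2}
  L2 = {4}
first hit 4 at d=2 via a·a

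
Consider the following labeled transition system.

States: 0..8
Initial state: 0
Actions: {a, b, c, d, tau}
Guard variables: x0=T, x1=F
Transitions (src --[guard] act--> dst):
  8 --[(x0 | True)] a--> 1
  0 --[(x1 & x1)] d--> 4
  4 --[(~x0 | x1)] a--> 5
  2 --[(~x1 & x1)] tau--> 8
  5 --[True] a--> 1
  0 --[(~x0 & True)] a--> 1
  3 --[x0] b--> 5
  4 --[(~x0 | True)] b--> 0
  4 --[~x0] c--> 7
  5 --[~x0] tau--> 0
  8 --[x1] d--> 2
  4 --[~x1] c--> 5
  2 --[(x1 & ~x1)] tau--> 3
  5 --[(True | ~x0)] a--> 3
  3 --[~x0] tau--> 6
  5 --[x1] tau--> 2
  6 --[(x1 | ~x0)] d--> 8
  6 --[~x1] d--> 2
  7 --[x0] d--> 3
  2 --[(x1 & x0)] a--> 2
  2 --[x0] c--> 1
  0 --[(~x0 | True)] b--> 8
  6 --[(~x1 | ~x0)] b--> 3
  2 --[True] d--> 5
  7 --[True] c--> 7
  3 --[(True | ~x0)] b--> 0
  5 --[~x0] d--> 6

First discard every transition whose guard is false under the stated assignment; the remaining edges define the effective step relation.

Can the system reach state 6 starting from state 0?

Guard filter leaves 14 enabled edge(s).
Layer 0: {0}
Layer 1: {8}  total {0,8}
Layer 2: {1}  total {0,1,8}
Reach set: {0,1,8}

Answer: UNREACHABLE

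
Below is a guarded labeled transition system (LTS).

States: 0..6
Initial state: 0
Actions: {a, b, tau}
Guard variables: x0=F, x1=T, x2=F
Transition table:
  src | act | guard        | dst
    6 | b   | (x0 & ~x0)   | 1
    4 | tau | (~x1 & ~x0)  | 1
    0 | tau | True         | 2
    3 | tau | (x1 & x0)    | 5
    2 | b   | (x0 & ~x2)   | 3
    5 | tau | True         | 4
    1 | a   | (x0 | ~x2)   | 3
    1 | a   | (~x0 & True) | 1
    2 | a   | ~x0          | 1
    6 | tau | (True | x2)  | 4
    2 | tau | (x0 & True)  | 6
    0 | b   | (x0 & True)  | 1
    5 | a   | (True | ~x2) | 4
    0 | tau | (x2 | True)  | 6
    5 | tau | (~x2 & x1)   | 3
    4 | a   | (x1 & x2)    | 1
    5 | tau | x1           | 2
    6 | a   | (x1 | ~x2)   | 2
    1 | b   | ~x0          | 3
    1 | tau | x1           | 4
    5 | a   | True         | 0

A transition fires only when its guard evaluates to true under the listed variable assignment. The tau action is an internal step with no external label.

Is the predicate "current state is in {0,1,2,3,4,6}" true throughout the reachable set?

Answer: INVARIANT HOLDS

Analysis:
Allowed set {0,1,2,3,4,6}
Reach set: {0,1,2,3,4,6}
  0: ok
  1: ok
  2: ok
  3: ok
  4: ok
  6: ok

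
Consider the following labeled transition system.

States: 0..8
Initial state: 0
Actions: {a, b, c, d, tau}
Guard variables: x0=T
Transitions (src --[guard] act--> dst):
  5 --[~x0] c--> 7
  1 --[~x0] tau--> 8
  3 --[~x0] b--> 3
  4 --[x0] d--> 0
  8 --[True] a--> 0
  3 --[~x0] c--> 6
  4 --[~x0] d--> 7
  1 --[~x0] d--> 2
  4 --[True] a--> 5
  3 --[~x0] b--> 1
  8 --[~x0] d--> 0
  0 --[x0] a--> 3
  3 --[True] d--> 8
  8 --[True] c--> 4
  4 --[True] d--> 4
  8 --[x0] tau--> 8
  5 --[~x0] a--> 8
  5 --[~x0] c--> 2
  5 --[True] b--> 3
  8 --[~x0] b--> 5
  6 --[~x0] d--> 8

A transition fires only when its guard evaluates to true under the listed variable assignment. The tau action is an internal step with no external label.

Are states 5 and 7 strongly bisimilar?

Refine partition for ~:
  π0 = {{0,1,2,3,4,5,6,7,8}}
  π1 = {{0},{1,2,6,7},{3},{4},{5},{8}}
stable after 2 split(s): 6 block(s)
class of 5: {5}; class of 7: {1,2,6,7}

Answer: NOT BISIMILAR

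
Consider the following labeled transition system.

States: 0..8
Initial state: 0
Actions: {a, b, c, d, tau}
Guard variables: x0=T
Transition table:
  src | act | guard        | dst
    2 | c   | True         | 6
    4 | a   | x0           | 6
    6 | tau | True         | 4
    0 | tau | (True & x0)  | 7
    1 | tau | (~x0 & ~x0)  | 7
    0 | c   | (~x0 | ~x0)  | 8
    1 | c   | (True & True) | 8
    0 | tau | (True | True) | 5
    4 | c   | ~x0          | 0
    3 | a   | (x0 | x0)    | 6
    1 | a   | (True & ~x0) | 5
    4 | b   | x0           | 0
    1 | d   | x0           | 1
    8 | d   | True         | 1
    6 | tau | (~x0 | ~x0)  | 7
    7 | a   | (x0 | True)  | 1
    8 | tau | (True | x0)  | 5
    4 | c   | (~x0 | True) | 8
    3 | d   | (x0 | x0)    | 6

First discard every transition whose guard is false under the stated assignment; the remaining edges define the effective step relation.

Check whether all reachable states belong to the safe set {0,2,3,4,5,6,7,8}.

Inv-set: {0,2,3,4,5,6,7,8}
Reach set: {0,1,5,7,8}
  0: safe
  1: ✗ unsafe
  5: safe
  7: safe
  8: safe
reach 1 via tau·a — violates

Answer: INVARIANT VIOLATED at state 1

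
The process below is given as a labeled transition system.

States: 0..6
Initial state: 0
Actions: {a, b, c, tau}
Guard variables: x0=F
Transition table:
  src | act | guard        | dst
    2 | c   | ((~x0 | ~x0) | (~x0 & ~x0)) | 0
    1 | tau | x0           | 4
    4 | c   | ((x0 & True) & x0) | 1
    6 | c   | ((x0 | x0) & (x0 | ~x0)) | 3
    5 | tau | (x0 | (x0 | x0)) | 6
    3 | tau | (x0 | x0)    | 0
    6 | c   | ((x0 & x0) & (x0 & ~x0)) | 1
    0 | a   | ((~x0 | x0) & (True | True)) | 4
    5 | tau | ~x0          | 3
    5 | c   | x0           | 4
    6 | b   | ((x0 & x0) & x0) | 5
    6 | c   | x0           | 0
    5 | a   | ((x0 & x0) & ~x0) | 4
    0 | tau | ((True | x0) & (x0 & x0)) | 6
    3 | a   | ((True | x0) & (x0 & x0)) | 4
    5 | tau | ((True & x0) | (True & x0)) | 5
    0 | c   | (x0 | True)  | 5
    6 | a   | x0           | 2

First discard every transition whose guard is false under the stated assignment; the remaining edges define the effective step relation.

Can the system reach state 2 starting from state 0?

Answer: UNREACHABLE

Analysis:
4 transition(s) survive guard evaluation.
L0 = {0}
L1 = {4,5}  cumulative {0,4,5}
L2 = {3}  cumulative {0,3,4,5}
Reach set: {0,3,4,5}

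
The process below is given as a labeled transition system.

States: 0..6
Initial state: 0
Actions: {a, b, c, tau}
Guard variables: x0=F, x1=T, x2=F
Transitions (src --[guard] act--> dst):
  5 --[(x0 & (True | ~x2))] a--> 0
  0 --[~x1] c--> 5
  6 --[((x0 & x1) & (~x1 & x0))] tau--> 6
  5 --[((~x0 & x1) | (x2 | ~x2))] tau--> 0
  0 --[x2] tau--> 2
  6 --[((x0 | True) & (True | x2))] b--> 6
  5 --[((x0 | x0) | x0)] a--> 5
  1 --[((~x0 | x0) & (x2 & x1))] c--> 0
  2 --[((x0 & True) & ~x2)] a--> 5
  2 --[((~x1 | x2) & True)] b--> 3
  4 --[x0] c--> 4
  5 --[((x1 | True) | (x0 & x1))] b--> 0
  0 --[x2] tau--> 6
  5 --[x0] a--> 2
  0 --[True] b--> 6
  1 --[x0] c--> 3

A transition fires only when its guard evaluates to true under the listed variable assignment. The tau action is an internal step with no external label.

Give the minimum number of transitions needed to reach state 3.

Answer: UNREACHABLE

Analysis:
Breadth-first toward 3:
  L0 = {0}
  L1 = {6}
3 never appears.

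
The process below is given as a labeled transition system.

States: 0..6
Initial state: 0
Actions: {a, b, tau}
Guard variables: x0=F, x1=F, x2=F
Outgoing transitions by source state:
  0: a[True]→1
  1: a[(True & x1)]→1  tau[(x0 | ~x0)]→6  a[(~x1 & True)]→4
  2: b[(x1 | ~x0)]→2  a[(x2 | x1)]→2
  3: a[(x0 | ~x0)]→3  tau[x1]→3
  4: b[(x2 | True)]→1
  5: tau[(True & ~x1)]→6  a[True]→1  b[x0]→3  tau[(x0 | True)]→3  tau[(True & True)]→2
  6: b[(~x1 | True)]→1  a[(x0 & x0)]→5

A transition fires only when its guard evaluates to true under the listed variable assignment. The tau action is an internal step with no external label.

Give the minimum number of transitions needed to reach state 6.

Breadth-first toward 6:
  Layer 0: {0}
  Layer 1: {1}
  Layer 2: {4,6}
first hit 6 at d=2 via a·tau

Answer: 2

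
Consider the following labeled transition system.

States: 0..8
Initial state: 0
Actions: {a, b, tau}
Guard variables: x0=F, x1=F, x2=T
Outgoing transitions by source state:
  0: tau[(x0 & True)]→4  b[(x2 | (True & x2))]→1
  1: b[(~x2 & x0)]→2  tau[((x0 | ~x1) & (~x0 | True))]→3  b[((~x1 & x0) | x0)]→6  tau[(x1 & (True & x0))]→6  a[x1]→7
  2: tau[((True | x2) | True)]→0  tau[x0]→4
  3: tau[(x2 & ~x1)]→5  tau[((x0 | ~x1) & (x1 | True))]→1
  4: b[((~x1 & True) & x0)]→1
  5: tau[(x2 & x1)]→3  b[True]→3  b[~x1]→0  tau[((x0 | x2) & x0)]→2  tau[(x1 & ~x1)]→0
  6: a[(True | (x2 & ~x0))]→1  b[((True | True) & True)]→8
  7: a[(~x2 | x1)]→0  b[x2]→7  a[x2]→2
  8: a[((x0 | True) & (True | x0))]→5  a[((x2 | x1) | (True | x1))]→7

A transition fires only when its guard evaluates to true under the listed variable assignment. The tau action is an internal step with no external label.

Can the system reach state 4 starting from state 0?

Answer: UNREACHABLE

Working:
Guard filter leaves 13 enabled edge(s).
depth 0: {0}
depth 1: {1}  cumulative {0,1}
depth 2: {3}  cumulative {0,1,3}
depth 3: {5}  cumulative {0,1,3,5}
Reachable = {0,1,3,5}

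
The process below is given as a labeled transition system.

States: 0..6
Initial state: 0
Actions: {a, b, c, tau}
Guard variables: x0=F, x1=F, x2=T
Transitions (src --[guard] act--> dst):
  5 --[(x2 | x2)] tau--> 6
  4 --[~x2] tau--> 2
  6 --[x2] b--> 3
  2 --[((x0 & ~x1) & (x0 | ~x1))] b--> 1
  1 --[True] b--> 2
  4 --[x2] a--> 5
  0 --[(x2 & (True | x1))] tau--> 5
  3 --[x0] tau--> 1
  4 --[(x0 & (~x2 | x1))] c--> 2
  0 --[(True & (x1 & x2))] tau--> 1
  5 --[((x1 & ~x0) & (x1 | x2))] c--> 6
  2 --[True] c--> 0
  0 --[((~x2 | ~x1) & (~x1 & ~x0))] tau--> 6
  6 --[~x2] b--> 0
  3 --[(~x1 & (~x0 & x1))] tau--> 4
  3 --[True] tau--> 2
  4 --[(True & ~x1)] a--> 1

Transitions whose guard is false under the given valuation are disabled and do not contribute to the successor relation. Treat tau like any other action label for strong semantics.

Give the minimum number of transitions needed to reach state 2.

Answer: 3

Working:
BFS to 2:
  Layer 0: {0}
  Layer 1: {5,6}
  Layer 2: {3}
  Layer 3: {2}
first hit 2 at d=3 via tau·b·tau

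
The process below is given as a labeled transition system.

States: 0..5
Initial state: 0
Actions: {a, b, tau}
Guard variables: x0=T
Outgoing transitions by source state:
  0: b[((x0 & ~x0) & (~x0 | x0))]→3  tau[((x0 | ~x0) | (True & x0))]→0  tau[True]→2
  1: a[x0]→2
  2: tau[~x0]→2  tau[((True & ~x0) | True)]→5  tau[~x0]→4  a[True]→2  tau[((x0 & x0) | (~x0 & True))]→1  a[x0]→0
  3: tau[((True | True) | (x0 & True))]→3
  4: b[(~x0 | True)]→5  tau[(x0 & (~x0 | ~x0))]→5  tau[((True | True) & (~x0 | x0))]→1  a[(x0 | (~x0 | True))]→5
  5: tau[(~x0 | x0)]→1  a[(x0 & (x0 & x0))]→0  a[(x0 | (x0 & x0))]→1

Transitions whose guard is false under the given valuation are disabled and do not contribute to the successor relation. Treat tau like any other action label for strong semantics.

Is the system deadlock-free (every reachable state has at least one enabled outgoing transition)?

Reach set: {0,1,2,5}
  0: tau→0  tau→2  [2 exit(s)]
  1: a→2  [1 exit(s)]
  2: a→0  a→2  tau→1  tau→5  [4 exit(s)]
  5: a→0  a→1  tau→1  [3 exit(s)]

Answer: DEADLOCK-FREE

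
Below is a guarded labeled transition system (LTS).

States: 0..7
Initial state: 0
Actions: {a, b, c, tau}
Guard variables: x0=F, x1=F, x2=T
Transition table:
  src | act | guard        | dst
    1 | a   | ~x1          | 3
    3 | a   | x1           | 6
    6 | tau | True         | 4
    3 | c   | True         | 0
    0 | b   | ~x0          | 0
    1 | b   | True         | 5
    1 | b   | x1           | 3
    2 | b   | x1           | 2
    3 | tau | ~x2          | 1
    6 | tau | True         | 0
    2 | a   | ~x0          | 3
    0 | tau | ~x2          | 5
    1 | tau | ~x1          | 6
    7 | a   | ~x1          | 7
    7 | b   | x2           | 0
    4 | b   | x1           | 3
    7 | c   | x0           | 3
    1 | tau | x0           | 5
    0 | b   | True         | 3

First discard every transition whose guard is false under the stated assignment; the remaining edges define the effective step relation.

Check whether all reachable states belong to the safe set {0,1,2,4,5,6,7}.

Safe = {0,1,2,4,5,6,7}
R = {0,3}
  0: safe
  3: outside
reach 3 via b — violates

Answer: INVARIANT VIOLATED at state 3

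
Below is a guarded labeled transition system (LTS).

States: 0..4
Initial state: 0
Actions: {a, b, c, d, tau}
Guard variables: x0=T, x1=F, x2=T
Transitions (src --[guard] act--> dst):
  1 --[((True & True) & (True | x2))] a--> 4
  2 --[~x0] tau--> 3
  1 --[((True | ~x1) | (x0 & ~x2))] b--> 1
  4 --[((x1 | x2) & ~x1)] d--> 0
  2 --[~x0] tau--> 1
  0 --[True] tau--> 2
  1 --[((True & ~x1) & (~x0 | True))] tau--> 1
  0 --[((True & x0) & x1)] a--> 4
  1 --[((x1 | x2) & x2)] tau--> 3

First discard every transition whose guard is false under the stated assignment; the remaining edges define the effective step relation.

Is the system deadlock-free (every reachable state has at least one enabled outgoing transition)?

Reachable = {0,2}
  0: tau→2  [1 out]
  2: ∅  [no exit]
trace reaching 2: tau

Answer: DEADLOCK at state 2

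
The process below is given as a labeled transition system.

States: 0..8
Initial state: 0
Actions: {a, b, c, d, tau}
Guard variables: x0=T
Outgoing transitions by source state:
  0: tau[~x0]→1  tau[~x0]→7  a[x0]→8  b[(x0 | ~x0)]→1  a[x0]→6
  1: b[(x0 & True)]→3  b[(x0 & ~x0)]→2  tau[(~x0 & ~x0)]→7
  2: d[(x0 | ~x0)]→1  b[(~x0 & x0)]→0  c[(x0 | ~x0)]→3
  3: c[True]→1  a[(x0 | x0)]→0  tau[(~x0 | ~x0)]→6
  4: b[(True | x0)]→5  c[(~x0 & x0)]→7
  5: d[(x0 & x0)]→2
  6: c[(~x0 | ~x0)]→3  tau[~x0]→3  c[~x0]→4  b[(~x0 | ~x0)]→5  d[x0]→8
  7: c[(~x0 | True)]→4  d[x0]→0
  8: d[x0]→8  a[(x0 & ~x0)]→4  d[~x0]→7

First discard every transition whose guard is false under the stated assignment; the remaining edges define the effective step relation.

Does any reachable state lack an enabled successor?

Answer: DEADLOCK-FREE

Trace:
R = {0,1,3,6,8}
  0: a→6  a→8  b→1  [deg 3]
  1: b→3  [deg 1]
  3: a→0  c→1  [deg 2]
  6: d→8  [deg 1]
  8: d→8  [deg 1]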